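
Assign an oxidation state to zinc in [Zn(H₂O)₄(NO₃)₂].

No counter-ion: the bracketed complex is neutral.
Ligand charges: 2×NO3 = -2; 4×H2O neutral; sum -2.
Zn + (-2) = 0 ⇒ Zn is +2.

+2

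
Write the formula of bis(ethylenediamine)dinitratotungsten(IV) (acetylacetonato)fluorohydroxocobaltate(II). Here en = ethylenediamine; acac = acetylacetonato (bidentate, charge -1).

[W(en)2(NO3)2][Co(acac)F(OH)]2

Cation [W…]: ligand charges -2, W(IV) ⇒ ion charge 2+.
Anion [Co…]: ligand charges -3, Co(II) ⇒ ion charge 1−.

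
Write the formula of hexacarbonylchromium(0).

[Cr(CO)6]

Ligands: 6 carbonyl (CO, neutral). Ligand charge sum = 0.
With Cr in oxidation state 0, the complex ion is [Cr...].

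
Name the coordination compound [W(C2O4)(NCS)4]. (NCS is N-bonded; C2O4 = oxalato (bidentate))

tetraisothiocyanatooxalatotungsten(VI)

There is no counter-ion, so the complex is neutral overall.
Ligand charges: 4×isothiocyanato (-1 each), 1×oxalato (-2 each); total -6. So W + (-6) = 0, giving W = +6.
Ligands are named alphabetically: isothiocyanato before oxalato.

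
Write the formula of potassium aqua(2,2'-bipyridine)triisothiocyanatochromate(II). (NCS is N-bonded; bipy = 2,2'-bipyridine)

Ligands: 3 isothiocyanato (NCS, -1), 1 2,2'-bipyridine (bipy, neutral), 1 aqua (H2O, neutral). Ligand charge sum = -3.
Charge balance with potassium (+1) requires 1 complex ion per 1 potassium.

K[Cr(bipy)(H2O)(NCS)3]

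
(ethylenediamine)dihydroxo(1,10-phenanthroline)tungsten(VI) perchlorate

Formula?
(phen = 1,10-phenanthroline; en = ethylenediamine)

[W(en)(OH)2(phen)](ClO4)4

Ligands: 1 1,10-phenanthroline (phen, neutral), 1 ethylenediamine (en, neutral), 2 hydroxo (OH, -1). Ligand charge sum = -2.
With W in oxidation state +6, the complex ion is [W...]^4+.
Charge balance with perchlorate (-1) requires 1 complex ion per 4 perchlorate.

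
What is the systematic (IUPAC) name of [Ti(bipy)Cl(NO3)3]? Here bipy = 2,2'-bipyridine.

There is no counter-ion, so the complex is neutral overall.
Ligand charges: 1×chloro (-1 each), 1×2,2'-bipyridine (neutral), 3×nitrato (-1 each); total -4. So Ti + (-4) = 0, giving Ti = +4.
Ligands are named alphabetically: bipyridine before chloro before nitrato.

(2,2'-bipyridine)chlorotrinitratotitanium(IV)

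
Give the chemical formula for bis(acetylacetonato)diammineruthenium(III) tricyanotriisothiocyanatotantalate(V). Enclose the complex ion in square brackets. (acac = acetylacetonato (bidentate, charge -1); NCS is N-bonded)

[Ru(acac)2(NH3)2][Ta(CN)3(NCS)3]

Cation [Ru…]: ligand charges -2, Ru(III) ⇒ ion charge 1+.
Anion [Ta…]: ligand charges -6, Ta(V) ⇒ ion charge 1−.
One 1+ cation balances one 1− anion.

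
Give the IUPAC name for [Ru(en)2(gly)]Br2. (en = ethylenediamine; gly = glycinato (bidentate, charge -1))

bis(ethylenediamine)(glycinato)ruthenium(III) bromide

The 2 bromide counter-ions carry a total charge of -2, so each complex ion is 2+.
Ligand charges: 2×ethylenediamine (neutral), 1×glycinato (-1 each); total -1. So Ru + (-1) = 2+, giving Ru = +3.
Ligands are named alphabetically: ethylenediamine before glycinato.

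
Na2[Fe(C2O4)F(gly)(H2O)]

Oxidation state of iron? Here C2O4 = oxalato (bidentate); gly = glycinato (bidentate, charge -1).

2 sodium outside the brackets (+1 each) → the complex ion is 2−.
Ligand charges: 1×H2O neutral; 1×C2O4 = -2; 1×gly = -1; 1×F = -1; sum -4.
Fe + (-4) = 2− ⇒ Fe is +2.

+2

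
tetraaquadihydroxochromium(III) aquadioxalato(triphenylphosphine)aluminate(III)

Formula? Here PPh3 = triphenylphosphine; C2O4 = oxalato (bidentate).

Cation [Cr…]: ligand charges -2, Cr(III) ⇒ ion charge 1+.
Anion [Al…]: ligand charges -4, Al(III) ⇒ ion charge 1−.
One 1+ cation balances one 1− anion.

[Cr(H2O)4(OH)2][Al(C2O4)2(H2O)(PPh3)]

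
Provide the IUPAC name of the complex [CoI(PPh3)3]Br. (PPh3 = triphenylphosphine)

iodotris(triphenylphosphine)cobalt(II) bromide

The 1 bromide counter-ion carries a total charge of -1, so each complex ion is 1+.
Ligand charges: 3×triphenylphosphine (neutral), 1×iodo (-1 each); total -1. So Co + (-1) = 1+, giving Co = +2.
Ligands are named alphabetically: iodo before triphenylphosphine.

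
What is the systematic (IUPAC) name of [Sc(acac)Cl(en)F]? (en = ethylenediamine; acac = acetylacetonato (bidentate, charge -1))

There is no counter-ion, so the complex is neutral overall.
Ligand charges: 1×ethylenediamine (neutral), 1×acetylacetonato (-1 each), 1×fluoro (-1 each), 1×chloro (-1 each); total -3. So Sc + (-3) = 0, giving Sc = +3.
Ligands are named alphabetically: acetylacetonato before chloro before ethylenediamine before fluoro.

(acetylacetonato)chloro(ethylenediamine)fluoroscandium(III)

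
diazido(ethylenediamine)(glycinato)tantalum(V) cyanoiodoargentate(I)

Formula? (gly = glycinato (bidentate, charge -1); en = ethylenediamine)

[Ta(en)(gly)(N3)2][Ag(CN)I]2

Cation [Ta…]: ligand charges -3, Ta(V) ⇒ ion charge 2+.
Anion [Ag…]: ligand charges -2, Ag(I) ⇒ ion charge 1−.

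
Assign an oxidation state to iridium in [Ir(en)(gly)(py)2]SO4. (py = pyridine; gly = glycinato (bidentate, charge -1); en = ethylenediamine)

1 sulfate outside the brackets (-2 each) → the complex ion is 2+.
Ligand charges: 2×py neutral; 1×gly = -1; 1×en neutral; sum -1.
Ir + (-1) = 2+ ⇒ Ir is +3.

+3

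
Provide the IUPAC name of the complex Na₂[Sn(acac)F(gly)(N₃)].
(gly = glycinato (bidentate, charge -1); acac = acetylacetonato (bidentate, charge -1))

The 2 sodium counter-ions carry a total charge of +2, so each complex ion is 2−.
Ligand charges: 1×glycinato (-1 each), 1×azido (-1 each), 1×acetylacetonato (-1 each), 1×fluoro (-1 each); total -4. So Sn + (-4) = 2−, giving Sn = +2.
The complex ion is anionic, so tin takes the -ate form stannate(II).

sodium (acetylacetonato)azidofluoro(glycinato)stannate(II)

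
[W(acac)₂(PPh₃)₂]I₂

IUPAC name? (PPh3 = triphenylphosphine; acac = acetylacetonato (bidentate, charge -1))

The 2 iodide counter-ions carry a total charge of -2, so each complex ion is 2+.
Ligand charges: 2×triphenylphosphine (neutral), 2×acetylacetonato (-1 each); total -2. So W + (-2) = 2+, giving W = +4.
Ligands are named alphabetically: acetylacetonato before triphenylphosphine.

bis(acetylacetonato)bis(triphenylphosphine)tungsten(IV) iodide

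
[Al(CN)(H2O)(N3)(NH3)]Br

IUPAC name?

The 1 bromide counter-ion carries a total charge of -1, so each complex ion is 1+.
Ligand charges: 1×cyano (-1 each), 1×azido (-1 each), 1×ammine (neutral), 1×aqua (neutral); total -2. So Al + (-2) = 1+, giving Al = +3.
Ligands are named alphabetically: ammine before aqua before azido before cyano.

ammineaquaazidocyanoaluminium(III) bromide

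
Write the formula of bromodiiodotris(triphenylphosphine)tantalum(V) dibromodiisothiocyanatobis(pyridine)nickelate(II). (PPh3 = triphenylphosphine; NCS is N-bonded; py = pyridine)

Cation [Ta…]: ligand charges -3, Ta(V) ⇒ ion charge 2+.
Anion [Ni…]: ligand charges -4, Ni(II) ⇒ ion charge 2−.

[TaBrI2(PPh3)3][NiBr2(NCS)2(py)2]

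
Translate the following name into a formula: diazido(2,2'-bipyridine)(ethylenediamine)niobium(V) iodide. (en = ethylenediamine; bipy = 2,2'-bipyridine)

[Nb(bipy)(en)(N3)2]I3

Ligands: 2 azido (N3, -1), 1 ethylenediamine (en, neutral), 1 2,2'-bipyridine (bipy, neutral). Ligand charge sum = -2.
With Nb in oxidation state +5, the complex ion is [Nb...]^3+.
Charge balance with iodide (-1) requires 1 complex ion per 3 iodide.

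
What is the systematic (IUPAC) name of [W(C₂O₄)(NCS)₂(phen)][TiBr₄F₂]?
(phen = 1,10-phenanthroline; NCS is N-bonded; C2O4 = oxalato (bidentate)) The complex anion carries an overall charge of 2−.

Both ions are complex: the cation is named first with the plain metal name, the anion second with the -ate form; each ion's ligands are alphabetised independently.
The complex anion is given as 2−; its ligand charges sum to -6, so Ti = +4.
A 1:1 salt means the cation carries the equal and opposite charge, 2+.
Cation: ligand charges sum to -4; for the ion to be 2+, W = +6.

diisothiocyanatooxalato(1,10-phenanthroline)tungsten(VI) tetrabromodifluorotitanate(IV)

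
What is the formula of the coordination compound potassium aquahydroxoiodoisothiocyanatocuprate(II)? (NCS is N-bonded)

K[Cu(H2O)I(NCS)(OH)]

Ligands: 1 isothiocyanato (NCS, -1), 1 aqua (H2O, neutral), 1 hydroxo (OH, -1), 1 iodo (I, -1). Ligand charge sum = -3.
With Cu in oxidation state +2, the complex ion is [Cu...]^1−.
Charge balance with potassium (+1) requires 1 complex ion per 1 potassium.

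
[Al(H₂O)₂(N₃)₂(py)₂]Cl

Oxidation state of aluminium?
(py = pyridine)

1 chloride outside the brackets (-1 each) → the complex ion is 1+.
Ligand charges: 2×N3 = -2; 2×py neutral; 2×H2O neutral; sum -2.
Al + (-2) = 1+ ⇒ Al is +3.

+3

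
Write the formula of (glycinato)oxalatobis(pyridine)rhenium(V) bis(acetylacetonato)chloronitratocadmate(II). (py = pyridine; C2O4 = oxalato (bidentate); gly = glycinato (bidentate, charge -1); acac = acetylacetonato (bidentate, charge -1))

[Re(C2O4)(gly)(py)2][Cd(acac)2Cl(NO3)]

Cation [Re…]: ligand charges -3, Re(V) ⇒ ion charge 2+.
Anion [Cd…]: ligand charges -4, Cd(II) ⇒ ion charge 2−.
One 2+ cation balances one 2− anion.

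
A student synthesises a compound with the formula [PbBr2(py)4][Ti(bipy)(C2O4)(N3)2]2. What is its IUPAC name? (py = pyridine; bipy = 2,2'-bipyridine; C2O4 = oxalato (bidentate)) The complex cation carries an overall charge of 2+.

Both ions are complex: the cation is named first with the plain metal name, the anion second with the -ate form; each ion's ligands are alphabetised independently.
The complex cation is given as 2+; its ligand charges sum to -2, so Pb = +4.
With 2 anions per cation, each anion must be 2/2 = 1−.
Anion: ligand charges sum to -4; for the ion to be 1−, Ti = +3.

dibromotetrakis(pyridine)lead(IV) diazido(2,2'-bipyridine)oxalatotitanate(III)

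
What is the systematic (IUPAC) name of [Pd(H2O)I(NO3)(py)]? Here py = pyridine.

There is no counter-ion, so the complex is neutral overall.
Ligand charges: 1×aqua (neutral), 1×iodo (-1 each), 1×pyridine (neutral), 1×nitrato (-1 each); total -2. So Pd + (-2) = 0, giving Pd = +2.
Ligands are named alphabetically: aqua before iodo before nitrato before pyridine.

aquaiodonitrato(pyridine)palladium(II)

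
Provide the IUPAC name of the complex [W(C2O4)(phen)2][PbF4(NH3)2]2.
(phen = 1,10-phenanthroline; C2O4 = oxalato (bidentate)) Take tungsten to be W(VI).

Both ions are complex: the cation is named first with the plain metal name, the anion second with the -ate form; each ion's ligands are alphabetised independently.
W is given as +6; the cation's ligand charges sum to -2, so the complex cation is 4+.
With 2 anions per cation, each anion must be 4/2 = 2−.
Anion: ligand charges sum to -4; for the ion to be 2−, Pb = +2.

oxalatobis(1,10-phenanthroline)tungsten(VI) diamminetetrafluoroplumbate(II)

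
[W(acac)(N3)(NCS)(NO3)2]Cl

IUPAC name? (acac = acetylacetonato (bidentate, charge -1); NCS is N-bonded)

The 1 chloride counter-ion carries a total charge of -1, so each complex ion is 1+.
Ligand charges: 1×azido (-1 each), 2×nitrato (-1 each), 1×acetylacetonato (-1 each), 1×isothiocyanato (-1 each); total -5. So W + (-5) = 1+, giving W = +6.
Ligands are named alphabetically: acetylacetonato before azido before isothiocyanato before nitrato.

(acetylacetonato)azidoisothiocyanatodinitratotungsten(VI) chloride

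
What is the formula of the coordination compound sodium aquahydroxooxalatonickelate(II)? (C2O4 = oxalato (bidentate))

Ligands: 1 hydroxo (OH, -1), 1 oxalato (C2O4, -2), 1 aqua (H2O, neutral). Ligand charge sum = -3.
With Ni in oxidation state +2, the complex ion is [Ni...]^1−.
Charge balance with sodium (+1) requires 1 complex ion per 1 sodium.

Na[Ni(C2O4)(H2O)(OH)]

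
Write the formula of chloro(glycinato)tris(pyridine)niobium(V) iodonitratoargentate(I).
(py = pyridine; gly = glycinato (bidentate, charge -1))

Cation [Nb…]: ligand charges -2, Nb(V) ⇒ ion charge 3+.
Anion [Ag…]: ligand charges -2, Ag(I) ⇒ ion charge 1−.

[NbCl(gly)(py)3][AgI(NO3)]3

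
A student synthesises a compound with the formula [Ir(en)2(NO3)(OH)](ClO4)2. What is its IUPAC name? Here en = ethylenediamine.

bis(ethylenediamine)hydroxonitratoiridium(IV) perchlorate

The 2 perchlorate counter-ions carry a total charge of -2, so each complex ion is 2+.
Ligand charges: 2×ethylenediamine (neutral), 1×hydroxo (-1 each), 1×nitrato (-1 each); total -2. So Ir + (-2) = 2+, giving Ir = +4.
Ligands are named alphabetically: ethylenediamine before hydroxo before nitrato.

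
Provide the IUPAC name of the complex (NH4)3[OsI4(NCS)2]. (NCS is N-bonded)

The 3 ammonium counter-ions carry a total charge of +3, so each complex ion is 3−.
Ligand charges: 4×iodo (-1 each), 2×isothiocyanato (-1 each); total -6. So Os + (-6) = 3−, giving Os = +3.
The complex ion is anionic, so osmium takes the -ate form osmate(III).

ammonium tetraiododiisothiocyanatoosmate(III)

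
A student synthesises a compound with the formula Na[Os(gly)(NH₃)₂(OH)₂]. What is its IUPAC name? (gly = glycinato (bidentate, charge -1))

sodium diammine(glycinato)dihydroxoosmate(II)

The 1 sodium counter-ion carries a total charge of +1, so each complex ion is 1−.
Ligand charges: 1×glycinato (-1 each), 2×ammine (neutral), 2×hydroxo (-1 each); total -3. So Os + (-3) = 1−, giving Os = +2.
The complex ion is anionic, so osmium takes the -ate form osmate(II).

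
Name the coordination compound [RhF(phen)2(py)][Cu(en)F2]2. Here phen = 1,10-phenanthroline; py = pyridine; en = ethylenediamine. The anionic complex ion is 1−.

fluorobis(1,10-phenanthroline)(pyridine)rhodium(III) (ethylenediamine)difluorocuprate(I)

Both ions are complex: the cation is named first with the plain metal name, the anion second with the -ate form; each ion's ligands are alphabetised independently.
The complex anion is given as 1−; its ligand charges sum to -2, so Cu = +1.
With 2 anions per cation, the cation must be 2×1 = 2+.
Cation: ligand charges sum to -1; for the ion to be 2+, Rh = +3.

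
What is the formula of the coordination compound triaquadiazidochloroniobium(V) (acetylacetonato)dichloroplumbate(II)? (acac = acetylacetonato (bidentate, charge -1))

Cation [Nb…]: ligand charges -3, Nb(V) ⇒ ion charge 2+.
Anion [Pb…]: ligand charges -3, Pb(II) ⇒ ion charge 1−.

[NbCl(H2O)3(N3)2][Pb(acac)Cl2]2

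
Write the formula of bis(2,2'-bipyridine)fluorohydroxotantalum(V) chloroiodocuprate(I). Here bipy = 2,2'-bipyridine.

[Ta(bipy)2F(OH)][CuClI]3

Cation [Ta…]: ligand charges -2, Ta(V) ⇒ ion charge 3+.
Anion [Cu…]: ligand charges -2, Cu(I) ⇒ ion charge 1−.
One 3+ cation requires 3 of the 1− anion.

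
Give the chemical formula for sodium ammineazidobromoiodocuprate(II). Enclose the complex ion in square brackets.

Na[CuBrI(N3)(NH3)]

Ligands: 1 iodo (I, -1), 1 ammine (NH3, neutral), 1 azido (N3, -1), 1 bromo (Br, -1). Ligand charge sum = -3.
Charge balance with sodium (+1) requires 1 complex ion per 1 sodium.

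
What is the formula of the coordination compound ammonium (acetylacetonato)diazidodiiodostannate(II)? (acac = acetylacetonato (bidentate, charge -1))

(NH4)3[Sn(acac)I2(N3)2]

Ligands: 2 azido (N3, -1), 2 iodo (I, -1), 1 acetylacetonato (acac, -1). Ligand charge sum = -5.
With Sn in oxidation state +2, the complex ion is [Sn...]^3−.
Charge balance with ammonium (+1) requires 1 complex ion per 3 ammonium.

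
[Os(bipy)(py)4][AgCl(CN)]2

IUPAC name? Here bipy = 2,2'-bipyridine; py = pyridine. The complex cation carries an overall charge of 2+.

(2,2'-bipyridine)tetrakis(pyridine)osmium(II) chlorocyanoargentate(I)

Both ions are complex: the cation is named first with the plain metal name, the anion second with the -ate form; each ion's ligands are alphabetised independently.
The complex cation is given as 2+; its ligand charges sum to 0, so Os = +2.
With 2 anions per cation, each anion must be 2/2 = 1−.
Anion: ligand charges sum to -2; for the ion to be 1−, Ag = +1.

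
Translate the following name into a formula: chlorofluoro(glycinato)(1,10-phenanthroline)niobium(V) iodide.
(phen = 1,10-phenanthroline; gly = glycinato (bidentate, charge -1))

[NbClF(gly)(phen)]I2

Ligands: 1 1,10-phenanthroline (phen, neutral), 1 chloro (Cl, -1), 1 glycinato (gly, -1), 1 fluoro (F, -1). Ligand charge sum = -3.
Charge balance with iodide (-1) requires 1 complex ion per 2 iodide.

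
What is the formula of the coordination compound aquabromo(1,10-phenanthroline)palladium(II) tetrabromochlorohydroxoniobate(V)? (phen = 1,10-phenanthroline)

Cation [Pd…]: ligand charges -1, Pd(II) ⇒ ion charge 1+.
Anion [Nb…]: ligand charges -6, Nb(V) ⇒ ion charge 1−.
One 1+ cation balances one 1− anion.

[PdBr(H2O)(phen)][NbBr4Cl(OH)]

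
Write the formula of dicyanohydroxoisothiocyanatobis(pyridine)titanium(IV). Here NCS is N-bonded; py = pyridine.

[Ti(CN)2(NCS)(OH)(py)2]

Ligands: 2 cyano (CN, -1), 1 isothiocyanato (NCS, -1), 2 pyridine (py, neutral), 1 hydroxo (OH, -1). Ligand charge sum = -4.
With Ti in oxidation state +4, the complex ion is [Ti...].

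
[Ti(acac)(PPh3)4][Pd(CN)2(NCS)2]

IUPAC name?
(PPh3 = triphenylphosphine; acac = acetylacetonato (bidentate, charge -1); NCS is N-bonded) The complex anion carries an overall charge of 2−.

Both ions are complex: the cation is named first with the plain metal name, the anion second with the -ate form; each ion's ligands are alphabetised independently.
The complex anion is given as 2−; its ligand charges sum to -4, so Pd = +2.
A 1:1 salt means the cation carries the equal and opposite charge, 2+.
Cation: ligand charges sum to -1; for the ion to be 2+, Ti = +3.

(acetylacetonato)tetrakis(triphenylphosphine)titanium(III) dicyanodiisothiocyanatopalladate(II)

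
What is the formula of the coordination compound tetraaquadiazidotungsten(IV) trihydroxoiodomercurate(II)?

Cation [W…]: ligand charges -2, W(IV) ⇒ ion charge 2+.
Anion [Hg…]: ligand charges -4, Hg(II) ⇒ ion charge 2−.

[W(H2O)4(N3)2][HgI(OH)3]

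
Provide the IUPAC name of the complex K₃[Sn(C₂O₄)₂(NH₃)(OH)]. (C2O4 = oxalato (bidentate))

potassium amminehydroxodioxalatostannate(II)

The 3 potassium counter-ions carry a total charge of +3, so each complex ion is 3−.
Ligand charges: 2×oxalato (-2 each), 1×ammine (neutral), 1×hydroxo (-1 each); total -5. So Sn + (-5) = 3−, giving Sn = +2.
Ligands are named alphabetically: ammine before hydroxo before oxalato.
The complex ion is anionic, so tin takes the -ate form stannate(II).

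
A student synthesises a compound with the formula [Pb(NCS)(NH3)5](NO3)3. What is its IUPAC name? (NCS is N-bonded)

The 3 nitrate counter-ions carry a total charge of -3, so each complex ion is 3+.
Ligand charges: 1×isothiocyanato (-1 each), 5×ammine (neutral); total -1. So Pb + (-1) = 3+, giving Pb = +4.
Ligands are named alphabetically: ammine before isothiocyanato.

pentaammineisothiocyanatolead(IV) nitrate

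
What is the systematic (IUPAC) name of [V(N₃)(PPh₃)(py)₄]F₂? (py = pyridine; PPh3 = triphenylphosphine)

The 2 fluoride counter-ions carry a total charge of -2, so each complex ion is 2+.
Ligand charges: 4×pyridine (neutral), 1×azido (-1 each), 1×triphenylphosphine (neutral); total -1. So V + (-1) = 2+, giving V = +3.
Ligands are named alphabetically: azido before pyridine before triphenylphosphine.

azidotetrakis(pyridine)(triphenylphosphine)vanadium(III) fluoride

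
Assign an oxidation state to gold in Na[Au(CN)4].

1 sodium outside the brackets (+1 each) → the complex ion is 1−.
Ligand charges: 4×CN = -4; sum -4.
Au + (-4) = 1− ⇒ Au is +3.

+3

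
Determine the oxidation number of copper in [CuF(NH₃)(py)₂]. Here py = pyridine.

+1

No counter-ion: the bracketed complex is neutral.
Ligand charges: 1×F = -1; 2×py neutral; 1×NH3 neutral; sum -1.
Cu + (-1) = 0 ⇒ Cu is +1.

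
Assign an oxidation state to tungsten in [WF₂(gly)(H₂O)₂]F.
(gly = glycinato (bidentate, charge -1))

+4

1 fluoride outside the brackets (-1 each) → the complex ion is 1+.
Ligand charges: 1×gly = -1; 2×F = -2; 2×H2O neutral; sum -3.
W + (-3) = 1+ ⇒ W is +4.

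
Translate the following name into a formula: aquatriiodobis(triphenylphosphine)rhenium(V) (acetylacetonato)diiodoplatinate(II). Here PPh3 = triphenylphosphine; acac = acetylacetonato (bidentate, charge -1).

[Re(H2O)I3(PPh3)2][Pt(acac)I2]2

Cation [Re…]: ligand charges -3, Re(V) ⇒ ion charge 2+.
Anion [Pt…]: ligand charges -3, Pt(II) ⇒ ion charge 1−.
One 2+ cation requires 2 of the 1− anion.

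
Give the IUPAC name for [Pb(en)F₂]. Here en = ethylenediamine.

(ethylenediamine)difluorolead(II)

There is no counter-ion, so the complex is neutral overall.
Ligand charges: 1×ethylenediamine (neutral), 2×fluoro (-1 each); total -2. So Pb + (-2) = 0, giving Pb = +2.
Ligands are named alphabetically: ethylenediamine before fluoro.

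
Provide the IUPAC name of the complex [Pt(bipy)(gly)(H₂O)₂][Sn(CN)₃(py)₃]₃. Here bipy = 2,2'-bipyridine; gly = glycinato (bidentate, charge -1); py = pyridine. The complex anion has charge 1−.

diaqua(2,2'-bipyridine)(glycinato)platinum(IV) tricyanotris(pyridine)stannate(II)

The complex anion is given as 1−; its ligand charges sum to -3, so Sn = +2.
With 3 anions per cation, the cation must be 3×1 = 3+.
Cation: ligand charges sum to -1; for the ion to be 3+, Pt = +4.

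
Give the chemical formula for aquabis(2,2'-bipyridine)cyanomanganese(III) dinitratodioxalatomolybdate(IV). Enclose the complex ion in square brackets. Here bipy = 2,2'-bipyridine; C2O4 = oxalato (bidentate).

[Mn(bipy)2(CN)(H2O)][Mo(C2O4)2(NO3)2]

Cation [Mn…]: ligand charges -1, Mn(III) ⇒ ion charge 2+.
Anion [Mo…]: ligand charges -6, Mo(IV) ⇒ ion charge 2−.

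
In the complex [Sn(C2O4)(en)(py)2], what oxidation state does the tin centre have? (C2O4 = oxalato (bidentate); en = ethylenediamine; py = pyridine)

+2

No counter-ion: the bracketed complex is neutral.
Ligand charges: 1×C2O4 = -2; 1×en neutral; 2×py neutral; sum -2.
Sn + (-2) = 0 ⇒ Sn is +2.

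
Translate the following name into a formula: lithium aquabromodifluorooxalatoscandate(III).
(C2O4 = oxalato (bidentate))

Ligands: 2 fluoro (F, -1), 1 oxalato (C2O4, -2), 1 bromo (Br, -1), 1 aqua (H2O, neutral). Ligand charge sum = -5.
Charge balance with lithium (+1) requires 1 complex ion per 2 lithium.

Li2[ScBr(C2O4)F2(H2O)]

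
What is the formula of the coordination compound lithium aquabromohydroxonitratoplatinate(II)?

Ligands: 1 aqua (H2O, neutral), 1 nitrato (NO3, -1), 1 hydroxo (OH, -1), 1 bromo (Br, -1). Ligand charge sum = -3.
With Pt in oxidation state +2, the complex ion is [Pt...]^1−.
Charge balance with lithium (+1) requires 1 complex ion per 1 lithium.

Li[PtBr(H2O)(NO3)(OH)]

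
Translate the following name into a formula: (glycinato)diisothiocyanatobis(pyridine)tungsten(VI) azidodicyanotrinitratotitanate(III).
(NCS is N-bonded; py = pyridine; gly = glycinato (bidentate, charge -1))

[W(gly)(NCS)2(py)2][Ti(CN)2(N3)(NO3)3]

Cation [W…]: ligand charges -3, W(VI) ⇒ ion charge 3+.
Anion [Ti…]: ligand charges -6, Ti(III) ⇒ ion charge 3−.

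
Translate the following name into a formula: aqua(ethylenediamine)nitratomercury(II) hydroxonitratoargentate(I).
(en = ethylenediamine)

Cation [Hg…]: ligand charges -1, Hg(II) ⇒ ion charge 1+.
Anion [Ag…]: ligand charges -2, Ag(I) ⇒ ion charge 1−.

[Hg(en)(H2O)(NO3)][Ag(NO3)(OH)]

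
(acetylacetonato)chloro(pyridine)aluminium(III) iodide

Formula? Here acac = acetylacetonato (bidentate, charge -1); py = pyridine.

Ligands: 1 chloro (Cl, -1), 1 acetylacetonato (acac, -1), 1 pyridine (py, neutral). Ligand charge sum = -2.
With Al in oxidation state +3, the complex ion is [Al...]^1+.
Charge balance with iodide (-1) requires 1 complex ion per 1 iodide.

[Al(acac)Cl(py)]I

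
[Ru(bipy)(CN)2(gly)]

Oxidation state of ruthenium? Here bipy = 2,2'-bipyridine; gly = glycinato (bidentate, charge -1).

No counter-ion: the bracketed complex is neutral.
Ligand charges: 2×CN = -2; 1×bipy neutral; 1×gly = -1; sum -3.
Ru + (-3) = 0 ⇒ Ru is +3.

+3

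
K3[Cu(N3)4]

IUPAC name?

The 3 potassium counter-ions carry a total charge of +3, so each complex ion is 3−.
Ligand charges: 4×azido (-1 each); total -4. So Cu + (-4) = 3−, giving Cu = +1.
The complex ion is anionic, so copper takes the -ate form cuprate(I).

potassium tetraazidocuprate(I)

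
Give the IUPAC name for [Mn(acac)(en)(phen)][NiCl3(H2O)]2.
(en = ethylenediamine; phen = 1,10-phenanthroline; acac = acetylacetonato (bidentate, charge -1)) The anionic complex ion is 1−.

Both ions are complex: the cation is named first with the plain metal name, the anion second with the -ate form; each ion's ligands are alphabetised independently.
The complex anion is given as 1−; its ligand charges sum to -3, so Ni = +2.
With 2 anions per cation, the cation must be 2×1 = 2+.
Cation: ligand charges sum to -1; for the ion to be 2+, Mn = +3.

(acetylacetonato)(ethylenediamine)(1,10-phenanthroline)manganese(III) aquatrichloronickelate(II)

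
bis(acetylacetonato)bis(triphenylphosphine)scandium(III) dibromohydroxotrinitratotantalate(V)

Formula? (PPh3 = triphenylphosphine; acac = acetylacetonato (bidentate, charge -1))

[Sc(acac)2(PPh3)2][TaBr2(NO3)3(OH)]

Cation [Sc…]: ligand charges -2, Sc(III) ⇒ ion charge 1+.
Anion [Ta…]: ligand charges -6, Ta(V) ⇒ ion charge 1−.
One 1+ cation balances one 1− anion.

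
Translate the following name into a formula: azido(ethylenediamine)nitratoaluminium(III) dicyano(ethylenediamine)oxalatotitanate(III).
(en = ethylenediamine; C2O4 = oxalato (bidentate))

[Al(en)(N3)(NO3)][Ti(C2O4)(CN)2(en)]

Cation [Al…]: ligand charges -2, Al(III) ⇒ ion charge 1+.
Anion [Ti…]: ligand charges -4, Ti(III) ⇒ ion charge 1−.
One 1+ cation balances one 1− anion.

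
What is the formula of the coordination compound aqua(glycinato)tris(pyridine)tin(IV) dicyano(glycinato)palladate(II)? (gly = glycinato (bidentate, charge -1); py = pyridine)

Cation [Sn…]: ligand charges -1, Sn(IV) ⇒ ion charge 3+.
Anion [Pd…]: ligand charges -3, Pd(II) ⇒ ion charge 1−.

[Sn(gly)(H2O)(py)3][Pd(CN)2(gly)]3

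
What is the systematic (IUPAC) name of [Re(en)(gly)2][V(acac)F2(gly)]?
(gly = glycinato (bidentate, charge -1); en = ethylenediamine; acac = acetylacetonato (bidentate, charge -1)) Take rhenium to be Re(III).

(ethylenediamine)bis(glycinato)rhenium(III) (acetylacetonato)difluoro(glycinato)vanadate(III)

Re is given as +3; the cation's ligand charges sum to -2, so the complex cation is 1+.
A 1:1 salt means the anion carries the equal and opposite charge, 1−.
Anion: ligand charges sum to -4; for the ion to be 1−, V = +3.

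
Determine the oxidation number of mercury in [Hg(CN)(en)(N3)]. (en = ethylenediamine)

No counter-ion: the bracketed complex is neutral.
Ligand charges: 1×N3 = -1; 1×en neutral; 1×CN = -1; sum -2.
Hg + (-2) = 0 ⇒ Hg is +2.

+2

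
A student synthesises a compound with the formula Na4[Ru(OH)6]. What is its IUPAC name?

The 4 sodium counter-ions carry a total charge of +4, so each complex ion is 4−.
Ligand charges: 6×hydroxo (-1 each); total -6. So Ru + (-6) = 4−, giving Ru = +2.
The complex ion is anionic, so ruthenium takes the -ate form ruthenate(II).

sodium hexahydroxoruthenate(II)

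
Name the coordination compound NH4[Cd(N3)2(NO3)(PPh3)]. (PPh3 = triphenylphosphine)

The 1 ammonium counter-ion carries a total charge of +1, so each complex ion is 1−.
Ligand charges: 1×nitrato (-1 each), 2×azido (-1 each), 1×triphenylphosphine (neutral); total -3. So Cd + (-3) = 1−, giving Cd = +2.
The complex ion is anionic, so cadmium takes the -ate form cadmate(II).

ammonium diazidonitrato(triphenylphosphine)cadmate(II)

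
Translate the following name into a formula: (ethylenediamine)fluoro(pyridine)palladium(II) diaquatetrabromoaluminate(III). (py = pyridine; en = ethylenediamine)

Cation [Pd…]: ligand charges -1, Pd(II) ⇒ ion charge 1+.
Anion [Al…]: ligand charges -4, Al(III) ⇒ ion charge 1−.

[Pd(en)F(py)][AlBr4(H2O)2]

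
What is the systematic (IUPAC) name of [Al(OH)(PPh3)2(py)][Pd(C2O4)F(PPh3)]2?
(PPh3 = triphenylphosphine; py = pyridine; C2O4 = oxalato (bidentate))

hydroxo(pyridine)bis(triphenylphosphine)aluminium(III) fluorooxalato(triphenylphosphine)palladate(II)

Aluminium is always +3 in its complexes; the cation's ligand charges sum to -1, so the complex cation is 2+.
With 2 anions per cation, each anion must be 2/2 = 1−.
Anion: ligand charges sum to -3; for the ion to be 1−, Pd = +2.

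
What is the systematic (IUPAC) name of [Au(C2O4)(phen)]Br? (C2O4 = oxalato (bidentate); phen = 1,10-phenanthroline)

The 1 bromide counter-ion carries a total charge of -1, so each complex ion is 1+.
Ligand charges: 1×oxalato (-2 each), 1×1,10-phenanthroline (neutral); total -2. So Au + (-2) = 1+, giving Au = +3.
Ligands are named alphabetically: oxalato before phenanthroline.

oxalato(1,10-phenanthroline)gold(III) bromide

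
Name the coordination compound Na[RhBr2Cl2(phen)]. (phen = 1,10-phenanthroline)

sodium dibromodichloro(1,10-phenanthroline)rhodate(III)

The 1 sodium counter-ion carries a total charge of +1, so each complex ion is 1−.
Ligand charges: 2×chloro (-1 each), 2×bromo (-1 each), 1×1,10-phenanthroline (neutral); total -4. So Rh + (-4) = 1−, giving Rh = +3.
Ligands are named alphabetically: bromo before chloro before phenanthroline.
The complex ion is anionic, so rhodium takes the -ate form rhodate(III).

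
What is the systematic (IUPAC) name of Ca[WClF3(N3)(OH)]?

calcium azidochlorotrifluorohydroxotungstate(IV)

The 1 calcium counter-ion carries a total charge of +2, so each complex ion is 2−.
Ligand charges: 1×chloro (-1 each), 1×azido (-1 each), 1×hydroxo (-1 each), 3×fluoro (-1 each); total -6. So W + (-6) = 2−, giving W = +4.
The complex ion is anionic, so tungsten takes the -ate form tungstate(IV).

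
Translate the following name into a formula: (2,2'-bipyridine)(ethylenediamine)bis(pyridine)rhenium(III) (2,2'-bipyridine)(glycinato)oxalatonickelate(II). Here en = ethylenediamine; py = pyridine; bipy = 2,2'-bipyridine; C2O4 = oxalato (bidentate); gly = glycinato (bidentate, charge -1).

[Re(bipy)(en)(py)2][Ni(bipy)(C2O4)(gly)]3

Cation [Re…]: ligand charges 0, Re(III) ⇒ ion charge 3+.
Anion [Ni…]: ligand charges -3, Ni(II) ⇒ ion charge 1−.
One 3+ cation requires 3 of the 1− anion.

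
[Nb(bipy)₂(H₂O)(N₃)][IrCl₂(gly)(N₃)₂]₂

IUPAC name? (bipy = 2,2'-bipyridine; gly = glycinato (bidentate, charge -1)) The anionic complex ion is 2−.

Both ions are complex: the cation is named first with the plain metal name, the anion second with the -ate form; each ion's ligands are alphabetised independently.
The complex anion is given as 2−; its ligand charges sum to -5, so Ir = +3.
With 2 anions per cation, the cation must be 2×2 = 4+.
Cation: ligand charges sum to -1; for the ion to be 4+, Nb = +5.

aquaazidobis(2,2'-bipyridine)niobium(V) diazidodichloro(glycinato)iridate(III)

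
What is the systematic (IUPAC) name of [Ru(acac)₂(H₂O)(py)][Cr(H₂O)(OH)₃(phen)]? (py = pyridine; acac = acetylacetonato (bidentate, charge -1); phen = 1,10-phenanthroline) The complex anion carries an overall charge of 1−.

The complex anion is given as 1−; its ligand charges sum to -3, so Cr = +2.
A 1:1 salt means the cation carries the equal and opposite charge, 1+.
Cation: ligand charges sum to -2; for the ion to be 1+, Ru = +3.

bis(acetylacetonato)aqua(pyridine)ruthenium(III) aquatrihydroxo(1,10-phenanthroline)chromate(II)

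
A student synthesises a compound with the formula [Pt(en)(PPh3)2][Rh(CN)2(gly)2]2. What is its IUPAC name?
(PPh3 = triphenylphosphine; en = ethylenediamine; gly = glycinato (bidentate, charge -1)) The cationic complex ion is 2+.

(ethylenediamine)bis(triphenylphosphine)platinum(II) dicyanobis(glycinato)rhodate(III)

Both ions are complex: the cation is named first with the plain metal name, the anion second with the -ate form; each ion's ligands are alphabetised independently.
The complex cation is given as 2+; its ligand charges sum to 0, so Pt = +2.
With 2 anions per cation, each anion must be 2/2 = 1−.
Anion: ligand charges sum to -4; for the ion to be 1−, Rh = +3.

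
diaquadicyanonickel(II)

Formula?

[Ni(CN)2(H2O)2]

Ligands: 2 cyano (CN, -1), 2 aqua (H2O, neutral). Ligand charge sum = -2.
With Ni in oxidation state +2, the complex ion is [Ni...].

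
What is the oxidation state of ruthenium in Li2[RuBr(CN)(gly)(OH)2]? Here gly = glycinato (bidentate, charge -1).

+3

2 lithium outside the brackets (+1 each) → the complex ion is 2−.
Ligand charges: 1×gly = -1; 1×Br = -1; 1×CN = -1; 2×OH = -2; sum -5.
Ru + (-5) = 2− ⇒ Ru is +3.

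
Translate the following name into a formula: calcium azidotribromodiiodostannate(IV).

Ca[SnBr3I2(N3)]

Ligands: 1 azido (N3, -1), 3 bromo (Br, -1), 2 iodo (I, -1). Ligand charge sum = -6.
With Sn in oxidation state +4, the complex ion is [Sn...]^2−.
Charge balance with calcium (+2) requires 1 complex ion per 1 calcium.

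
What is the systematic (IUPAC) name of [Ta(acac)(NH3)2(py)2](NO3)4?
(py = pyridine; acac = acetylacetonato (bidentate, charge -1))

(acetylacetonato)diamminebis(pyridine)tantalum(V) nitrate

The 4 nitrate counter-ions carry a total charge of -4, so each complex ion is 4+.
Ligand charges: 2×pyridine (neutral), 1×acetylacetonato (-1 each), 2×ammine (neutral); total -1. So Ta + (-1) = 4+, giving Ta = +5.
Ligands are named alphabetically: acetylacetonato before ammine before pyridine.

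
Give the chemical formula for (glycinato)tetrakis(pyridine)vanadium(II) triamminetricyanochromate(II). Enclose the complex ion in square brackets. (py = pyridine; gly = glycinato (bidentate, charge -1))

[V(gly)(py)4][Cr(CN)3(NH3)3]

Cation [V…]: ligand charges -1, V(II) ⇒ ion charge 1+.
Anion [Cr…]: ligand charges -3, Cr(II) ⇒ ion charge 1−.
One 1+ cation balances one 1− anion.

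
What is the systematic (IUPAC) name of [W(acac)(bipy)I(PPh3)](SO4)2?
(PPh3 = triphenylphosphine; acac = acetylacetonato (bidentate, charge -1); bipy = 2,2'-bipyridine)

The 2 sulfate counter-ions carry a total charge of -4, so each complex ion is 4+.
Ligand charges: 1×triphenylphosphine (neutral), 1×acetylacetonato (-1 each), 1×iodo (-1 each), 1×2,2'-bipyridine (neutral); total -2. So W + (-2) = 4+, giving W = +6.
Ligands are named alphabetically: acetylacetonato before bipyridine before iodo before triphenylphosphine.

(acetylacetonato)(2,2'-bipyridine)iodo(triphenylphosphine)tungsten(VI) sulfate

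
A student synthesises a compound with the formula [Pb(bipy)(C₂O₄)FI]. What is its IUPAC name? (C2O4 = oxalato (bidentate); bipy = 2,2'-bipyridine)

There is no counter-ion, so the complex is neutral overall.
Ligand charges: 1×oxalato (-2 each), 1×iodo (-1 each), 1×2,2'-bipyridine (neutral), 1×fluoro (-1 each); total -4. So Pb + (-4) = 0, giving Pb = +4.
Ligands are named alphabetically: bipyridine before fluoro before iodo before oxalato.

(2,2'-bipyridine)fluoroiodooxalatolead(IV)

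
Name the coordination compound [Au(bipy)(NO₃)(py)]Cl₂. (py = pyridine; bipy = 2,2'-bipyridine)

The 2 chloride counter-ions carry a total charge of -2, so each complex ion is 2+.
Ligand charges: 1×pyridine (neutral), 1×2,2'-bipyridine (neutral), 1×nitrato (-1 each); total -1. So Au + (-1) = 2+, giving Au = +3.
Ligands are named alphabetically: bipyridine before nitrato before pyridine.

(2,2'-bipyridine)nitrato(pyridine)gold(III) chloride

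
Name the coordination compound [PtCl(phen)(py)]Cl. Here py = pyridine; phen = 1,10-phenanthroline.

chloro(1,10-phenanthroline)(pyridine)platinum(II) chloride

The 1 chloride counter-ion carries a total charge of -1, so each complex ion is 1+.
Ligand charges: 1×chloro (-1 each), 1×pyridine (neutral), 1×1,10-phenanthroline (neutral); total -1. So Pt + (-1) = 1+, giving Pt = +2.
Ligands are named alphabetically: chloro before phenanthroline before pyridine.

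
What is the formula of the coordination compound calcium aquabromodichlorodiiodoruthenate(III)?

Ligands: 2 iodo (I, -1), 1 bromo (Br, -1), 2 chloro (Cl, -1), 1 aqua (H2O, neutral). Ligand charge sum = -5.
Charge balance with calcium (+2) requires 1 complex ion per 1 calcium.

Ca[RuBrCl2(H2O)I2]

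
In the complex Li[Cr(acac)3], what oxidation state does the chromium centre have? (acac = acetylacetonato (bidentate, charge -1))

+2

1 lithium outside the brackets (+1 each) → the complex ion is 1−.
Ligand charges: 3×acac = -3; sum -3.
Cr + (-3) = 1− ⇒ Cr is +2.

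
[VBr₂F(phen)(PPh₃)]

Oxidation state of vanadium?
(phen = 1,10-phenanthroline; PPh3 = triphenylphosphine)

No counter-ion: the bracketed complex is neutral.
Ligand charges: 1×F = -1; 2×Br = -2; 1×phen neutral; 1×PPh3 neutral; sum -3.
V + (-3) = 0 ⇒ V is +3.

+3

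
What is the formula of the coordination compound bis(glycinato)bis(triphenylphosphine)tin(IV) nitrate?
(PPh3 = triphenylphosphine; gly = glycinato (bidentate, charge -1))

Ligands: 2 triphenylphosphine (PPh3, neutral), 2 glycinato (gly, -1). Ligand charge sum = -2.
With Sn in oxidation state +4, the complex ion is [Sn...]^2+.
Charge balance with nitrate (-1) requires 1 complex ion per 2 nitrate.

[Sn(gly)2(PPh3)2](NO3)2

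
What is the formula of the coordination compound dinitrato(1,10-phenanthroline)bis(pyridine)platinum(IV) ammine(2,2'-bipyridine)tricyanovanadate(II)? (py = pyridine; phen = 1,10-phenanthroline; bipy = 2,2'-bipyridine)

Cation [Pt…]: ligand charges -2, Pt(IV) ⇒ ion charge 2+.
Anion [V…]: ligand charges -3, V(II) ⇒ ion charge 1−.
One 2+ cation requires 2 of the 1− anion.

[Pt(NO3)2(phen)(py)2][V(bipy)(CN)3(NH3)]2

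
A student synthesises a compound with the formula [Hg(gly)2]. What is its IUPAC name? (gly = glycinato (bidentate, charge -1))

bis(glycinato)mercury(II)

There is no counter-ion, so the complex is neutral overall.
Ligand charges: 2×glycinato (-1 each); total -2. So Hg + (-2) = 0, giving Hg = +2.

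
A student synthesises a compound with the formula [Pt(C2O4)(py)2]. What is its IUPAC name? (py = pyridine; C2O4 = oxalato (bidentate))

oxalatobis(pyridine)platinum(II)

There is no counter-ion, so the complex is neutral overall.
Ligand charges: 2×pyridine (neutral), 1×oxalato (-2 each); total -2. So Pt + (-2) = 0, giving Pt = +2.
Ligands are named alphabetically: oxalato before pyridine.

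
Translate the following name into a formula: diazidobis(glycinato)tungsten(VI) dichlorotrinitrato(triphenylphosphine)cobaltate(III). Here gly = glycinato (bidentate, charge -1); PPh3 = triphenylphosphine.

Cation [W…]: ligand charges -4, W(VI) ⇒ ion charge 2+.
Anion [Co…]: ligand charges -5, Co(III) ⇒ ion charge 2−.

[W(gly)2(N3)2][CoCl2(NO3)3(PPh3)]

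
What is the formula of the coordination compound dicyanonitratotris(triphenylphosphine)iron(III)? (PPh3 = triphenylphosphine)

Ligands: 1 nitrato (NO3, -1), 2 cyano (CN, -1), 3 triphenylphosphine (PPh3, neutral). Ligand charge sum = -3.
With Fe in oxidation state +3, the complex ion is [Fe...].

[Fe(CN)2(NO3)(PPh3)3]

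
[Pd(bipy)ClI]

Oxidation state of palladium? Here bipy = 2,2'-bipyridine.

No counter-ion: the bracketed complex is neutral.
Ligand charges: 1×bipy neutral; 1×Cl = -1; 1×I = -1; sum -2.
Pd + (-2) = 0 ⇒ Pd is +2.

+2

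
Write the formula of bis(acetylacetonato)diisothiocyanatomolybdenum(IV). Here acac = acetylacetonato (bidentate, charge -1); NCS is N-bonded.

[Mo(acac)2(NCS)2]

Ligands: 2 acetylacetonato (acac, -1), 2 isothiocyanato (NCS, -1). Ligand charge sum = -4.
With Mo in oxidation state +4, the complex ion is [Mo...].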